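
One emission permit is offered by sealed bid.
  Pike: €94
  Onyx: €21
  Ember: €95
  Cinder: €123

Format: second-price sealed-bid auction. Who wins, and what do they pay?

Cinder pays €95

Second-price sealed-bid auction: the highest bidder wins and pays the second-highest bid.
Sorting bids: 123 (Cinder) > 95 (Ember) > 94 (Pike) > 21 (Onyx)
Second-price: Cinder pays Ember's bid of €95.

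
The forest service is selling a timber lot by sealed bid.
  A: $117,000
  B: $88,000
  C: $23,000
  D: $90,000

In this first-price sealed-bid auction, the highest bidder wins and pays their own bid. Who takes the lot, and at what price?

A pays $117,000

Bids in order: 117,000 (A) > 90,000 (D) > 88,000 (B) > 23,000 (C)
First-price: A pays what they bid, $117,000.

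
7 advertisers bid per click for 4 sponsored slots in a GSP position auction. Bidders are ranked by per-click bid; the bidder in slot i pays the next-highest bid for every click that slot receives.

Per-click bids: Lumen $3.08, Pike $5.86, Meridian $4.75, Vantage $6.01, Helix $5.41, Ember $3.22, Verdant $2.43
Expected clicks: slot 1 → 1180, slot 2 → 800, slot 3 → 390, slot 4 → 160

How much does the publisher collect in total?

Sorting advertisers: $6.01 (Vantage) > $5.86 (Pike) > $5.41 (Helix) > $4.75 (Meridian) > $3.22 (Ember) > …
Slot 1: Vantage pays $5.86 × 1180 = $6914.80
Slot 2: Pike pays $5.41 × 800 = $4328.00
Slot 3: Helix pays $4.75 × 390 = $1852.50
Slot 4: Meridian pays $3.22 × 160 = $515.20
Total = $13610.50

Total revenue: $13610.50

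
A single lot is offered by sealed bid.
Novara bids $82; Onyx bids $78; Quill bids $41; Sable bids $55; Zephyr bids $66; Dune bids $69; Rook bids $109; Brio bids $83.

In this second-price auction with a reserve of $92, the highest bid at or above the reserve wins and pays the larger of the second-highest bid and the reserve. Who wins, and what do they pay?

Bids ranked: 109 (Rook) > 83 (Brio) > 82 (Novara) > 78 (Onyx) > 69 (Dune) > 66 (Zephyr) > …
Rook has the top bid at or above the reserve ($109).
max(second-highest $83, reserve $92) = $92.

Rook pays $92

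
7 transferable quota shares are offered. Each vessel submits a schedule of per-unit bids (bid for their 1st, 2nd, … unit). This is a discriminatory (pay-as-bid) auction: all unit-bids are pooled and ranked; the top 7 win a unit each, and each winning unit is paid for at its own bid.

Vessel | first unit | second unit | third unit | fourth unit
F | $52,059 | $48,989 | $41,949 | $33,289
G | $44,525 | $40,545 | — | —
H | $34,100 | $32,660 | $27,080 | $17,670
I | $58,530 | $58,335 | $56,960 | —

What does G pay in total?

Pooled unit-bids ranked (top 7): 58,530 (I-1), 58,335 (I-2), 56,960 (I-3), 52,059 (F-1), 48,989 (F-2), 44,525 (G-1), 41,949 (F-3)
Next rejected bid: $40,545 (not a price — pay-as-bid).
G's winning unit-bids: 44,525 = $44,525.

G pays $44,525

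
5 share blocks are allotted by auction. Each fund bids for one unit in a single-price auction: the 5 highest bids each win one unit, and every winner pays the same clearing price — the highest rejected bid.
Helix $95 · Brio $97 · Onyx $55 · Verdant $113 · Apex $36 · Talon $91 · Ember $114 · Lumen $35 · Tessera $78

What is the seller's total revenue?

Total revenue: $390

Bids ranked high→low: 114 (Ember), 113 (Verdant), 97 (Brio), 95 (Helix), 91 (Talon), 78 (Tessera), 55 (Onyx), …
Top 5: Ember, Verdant, Brio, Helix, Talon.
Clearing price = highest rejected bid = $78.
Total revenue = 5 × $78 = $390.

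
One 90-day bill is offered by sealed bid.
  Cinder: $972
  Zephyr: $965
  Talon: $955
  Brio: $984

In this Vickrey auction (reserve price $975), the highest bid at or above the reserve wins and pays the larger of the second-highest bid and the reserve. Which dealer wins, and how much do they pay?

Vickrey auction (reserve price $975): the highest bid at or above the reserve wins and pays the larger of the second-highest bid and the reserve.
Sorting bids: 984 (Brio) > 972 (Cinder) > 965 (Zephyr) > 955 (Talon)
Brio has the top bid at or above the reserve ($984).
max(second-highest $972, reserve $975) = $975.

Brio pays $975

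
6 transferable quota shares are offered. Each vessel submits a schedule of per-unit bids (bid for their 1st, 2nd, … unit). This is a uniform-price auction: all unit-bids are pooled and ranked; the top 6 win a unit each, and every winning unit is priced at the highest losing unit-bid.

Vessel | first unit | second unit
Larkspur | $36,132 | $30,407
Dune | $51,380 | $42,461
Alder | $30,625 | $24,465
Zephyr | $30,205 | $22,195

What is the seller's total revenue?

All unit-bids, highest first — top 6: 51,380 (Dune-1), 42,461 (Dune-2), 36,132 (Larkspur-1), 30,625 (Alder-1), 30,407 (Larkspur-2), 30,205 (Zephyr-1)
Highest rejected unit-bid = $24,465.
Allocation: Alder 1, Dune 2, Larkspur 2, Zephyr 1. Every unit priced at $24,465.
Revenue = 6 × 24,465 = $146,790.

Total revenue: $146,790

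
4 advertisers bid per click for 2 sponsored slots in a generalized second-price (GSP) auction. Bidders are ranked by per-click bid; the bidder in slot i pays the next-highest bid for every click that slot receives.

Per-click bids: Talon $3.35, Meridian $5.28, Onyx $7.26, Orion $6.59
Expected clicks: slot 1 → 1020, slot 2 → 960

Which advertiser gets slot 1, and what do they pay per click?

Onyx; $6.59 per click

Per-click bids in order: $7.26 (Onyx) > $6.59 (Orion) > $5.28 (Meridian) > …
Slot 1 goes to the first-ranked bidder, Onyx, who pays the next bid down: $6.59/click.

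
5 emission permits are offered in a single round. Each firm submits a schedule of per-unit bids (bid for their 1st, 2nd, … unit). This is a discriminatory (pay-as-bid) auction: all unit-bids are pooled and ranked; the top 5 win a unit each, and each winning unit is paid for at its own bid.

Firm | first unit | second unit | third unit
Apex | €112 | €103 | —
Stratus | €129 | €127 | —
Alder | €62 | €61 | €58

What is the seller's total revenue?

Total revenue: €533

Pooled unit-bids ranked (top 5): 129 (Stratus-1), 127 (Stratus-2), 112 (Apex-1), 103 (Apex-2), 62 (Alder-1)
Next rejected bid: €61 (not a price — pay-as-bid).
Each winning unit pays its own bid.
Revenue = 129 + 127 + 112 + 103 + 62 = €533.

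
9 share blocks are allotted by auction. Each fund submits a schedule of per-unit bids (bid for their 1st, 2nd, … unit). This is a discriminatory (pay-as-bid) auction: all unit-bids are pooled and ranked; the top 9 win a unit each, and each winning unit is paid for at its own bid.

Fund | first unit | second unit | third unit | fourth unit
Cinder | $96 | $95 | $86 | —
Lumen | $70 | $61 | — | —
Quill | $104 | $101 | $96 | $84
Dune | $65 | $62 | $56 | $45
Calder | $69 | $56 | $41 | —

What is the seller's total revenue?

Total revenue: $801

Pooled unit-bids ranked (top 9): 104 (Quill-1), 101 (Quill-2), 96 (Cinder-1), 96 (Quill-3), 95 (Cinder-2), 86 (Cinder-3), 84 (Quill-4), 70 (Lumen-1), 69 (Calder-1)
Next rejected bid: $65 (not a price — pay-as-bid).
Each winning unit pays its own bid.
Revenue = 104 + 101 + 96 + 96 + 95 + 86 + 84 + 70 + 69 = $801.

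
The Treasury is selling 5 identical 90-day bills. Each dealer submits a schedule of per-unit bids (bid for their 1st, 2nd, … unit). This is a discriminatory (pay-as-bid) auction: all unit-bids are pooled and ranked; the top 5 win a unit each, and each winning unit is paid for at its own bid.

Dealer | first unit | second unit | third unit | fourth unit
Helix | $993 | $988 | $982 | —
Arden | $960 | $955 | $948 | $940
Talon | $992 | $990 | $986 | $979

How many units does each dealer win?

Helix 2, Talon 3

Merging the schedules and taking the best 5: 993 (Helix-1), 992 (Talon-1), 990 (Talon-2), 988 (Helix-2), 986 (Talon-3)
Next rejected bid: $982 (not a price — pay-as-bid).
Allocation: Helix 2, Talon 3.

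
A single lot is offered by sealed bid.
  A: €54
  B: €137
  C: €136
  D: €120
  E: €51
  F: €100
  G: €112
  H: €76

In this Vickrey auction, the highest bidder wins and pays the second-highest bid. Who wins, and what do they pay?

Bids in order: 137 (B) > 136 (C) > 120 (D) > 112 (G) > 100 (F) > 76 (H) > …
B is highest; pays the second-highest bid, €136.

B pays €136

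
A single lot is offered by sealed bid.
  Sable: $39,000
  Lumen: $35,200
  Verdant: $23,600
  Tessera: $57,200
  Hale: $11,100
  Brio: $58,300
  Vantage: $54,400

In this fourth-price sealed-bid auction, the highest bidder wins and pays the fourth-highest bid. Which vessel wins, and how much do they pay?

Brio pays $39,000

Bids in order: 58,300 (Brio) > 57,200 (Tessera) > 54,400 (Vantage) > 39,000 (Sable) > 35,200 (Lumen) > 23,600 (Verdant) > …
Brio is highest; pays the fourth-highest bid, $39,000.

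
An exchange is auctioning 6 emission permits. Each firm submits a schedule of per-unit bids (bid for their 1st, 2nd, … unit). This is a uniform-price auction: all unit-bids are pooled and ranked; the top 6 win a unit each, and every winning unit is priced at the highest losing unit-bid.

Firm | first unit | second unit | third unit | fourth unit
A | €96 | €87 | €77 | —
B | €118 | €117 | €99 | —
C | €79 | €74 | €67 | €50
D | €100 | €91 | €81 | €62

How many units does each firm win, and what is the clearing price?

A 1, B 3, D 2; clearing price €87

Merging the schedules and taking the best 6: 118 (B-1), 117 (B-2), 100 (D-1), 99 (B-3), 96 (A-1), 91 (D-2)
First bid not allocated: €87.
Allocation: A 1, B 3, D 2.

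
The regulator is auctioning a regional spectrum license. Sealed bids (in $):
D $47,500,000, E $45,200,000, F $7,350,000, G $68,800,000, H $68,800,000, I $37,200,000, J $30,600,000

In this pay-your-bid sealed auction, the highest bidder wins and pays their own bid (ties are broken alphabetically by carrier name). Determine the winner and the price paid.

Sorting bids: 68,800,000 (G) > 68,800,000 (H) > 47,500,000 (D) > 45,200,000 (E) > 37,200,000 (I) > 30,600,000 (J) > …
Tie at $68,800,000 → G wins by tie-break.
G has the highest bid and pays exactly that: $68,800,000.

G pays $68,800,000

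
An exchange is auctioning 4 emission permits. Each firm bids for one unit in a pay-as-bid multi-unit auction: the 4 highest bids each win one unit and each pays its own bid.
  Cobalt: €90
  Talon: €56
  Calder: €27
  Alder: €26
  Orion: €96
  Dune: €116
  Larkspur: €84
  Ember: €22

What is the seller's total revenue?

Bids ranked high→low: 116 (Dune), 96 (Orion), 90 (Cobalt), 84 (Larkspur), 56 (Talon), 27 (Calder), …
Winners (4 units): Dune, Orion, Cobalt, Larkspur.
Total revenue = 116 + 96 + 90 + 84 = €386.

Total revenue: €386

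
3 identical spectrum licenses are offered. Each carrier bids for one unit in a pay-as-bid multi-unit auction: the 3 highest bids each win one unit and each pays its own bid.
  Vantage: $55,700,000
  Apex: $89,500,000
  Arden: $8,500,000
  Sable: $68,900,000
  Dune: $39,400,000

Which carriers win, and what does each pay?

Ordering the bids: 89,500,000 (Apex), 68,900,000 (Sable), 55,700,000 (Vantage), 39,400,000 (Dune), 8,500,000 (Arden)
Top 3: Apex, Sable, Vantage.
Each winner pays its own bid: Apex $89,500,000, Sable $68,900,000, Vantage $55,700,000.

Apex $89,500,000, Sable $68,900,000, Vantage $55,700,000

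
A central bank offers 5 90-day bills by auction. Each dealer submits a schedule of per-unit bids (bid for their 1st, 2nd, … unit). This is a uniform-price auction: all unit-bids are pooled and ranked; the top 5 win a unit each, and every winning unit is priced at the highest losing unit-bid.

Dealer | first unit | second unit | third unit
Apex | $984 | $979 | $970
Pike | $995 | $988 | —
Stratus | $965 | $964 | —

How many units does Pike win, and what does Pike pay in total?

Pike: 2 units, pays $1,930

Merging the schedules and taking the best 5: 995 (Pike-1), 988 (Pike-2), 984 (Apex-1), 979 (Apex-2), 970 (Apex-3)
The (k+1)-th unit-bid is $965.
Pike wins 2 unit(s) at $965 each.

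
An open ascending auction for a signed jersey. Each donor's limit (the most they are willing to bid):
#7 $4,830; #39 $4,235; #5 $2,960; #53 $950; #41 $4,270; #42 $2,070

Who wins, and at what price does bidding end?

#7 wins at $4,270

Sorting limits: 4,830 (#7) > 4,270 (#41) > 4,235 (#39) > 2,960 (#5) > 2,070 (#42) > 950 (#53)
Once the price passes $4,270, only #7 is left; the hammer falls at #41's limit of $4,270.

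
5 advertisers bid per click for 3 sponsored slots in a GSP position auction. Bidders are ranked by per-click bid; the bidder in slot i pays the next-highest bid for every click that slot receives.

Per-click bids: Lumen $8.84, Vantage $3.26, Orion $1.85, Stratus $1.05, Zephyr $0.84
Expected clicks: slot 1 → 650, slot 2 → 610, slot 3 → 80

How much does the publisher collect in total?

Total revenue: $3331.50

Sorting advertisers: $8.84 (Lumen) > $3.26 (Vantage) > $1.85 (Orion) > $1.05 (Stratus) > …
Slot 1: Lumen pays $3.26 × 650 = $2119.00
Slot 2: Vantage pays $1.85 × 610 = $1128.50
Slot 3: Orion pays $1.05 × 80 = $84.00
Total = $3331.50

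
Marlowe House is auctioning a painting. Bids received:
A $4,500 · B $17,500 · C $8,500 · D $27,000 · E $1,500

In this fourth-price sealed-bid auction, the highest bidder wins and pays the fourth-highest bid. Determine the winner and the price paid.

Bids ranked: 27,000 (D) > 17,500 (B) > 8,500 (C) > 4,500 (A) > 1,500 (E)
D is highest; pays the fourth-highest bid, $4,500.

D pays $4,500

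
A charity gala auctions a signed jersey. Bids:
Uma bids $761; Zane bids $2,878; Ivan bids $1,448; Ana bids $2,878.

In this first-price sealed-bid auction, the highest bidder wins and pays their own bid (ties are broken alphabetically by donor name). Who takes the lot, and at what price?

Bids ranked: 2,878 (Ana) > 2,878 (Zane) > 1,448 (Ivan) > 761 (Uma)
Tie at $2,878 → Ana wins by tie-break.
Ana is highest → pays own bid, $2,878.

Ana pays $2,878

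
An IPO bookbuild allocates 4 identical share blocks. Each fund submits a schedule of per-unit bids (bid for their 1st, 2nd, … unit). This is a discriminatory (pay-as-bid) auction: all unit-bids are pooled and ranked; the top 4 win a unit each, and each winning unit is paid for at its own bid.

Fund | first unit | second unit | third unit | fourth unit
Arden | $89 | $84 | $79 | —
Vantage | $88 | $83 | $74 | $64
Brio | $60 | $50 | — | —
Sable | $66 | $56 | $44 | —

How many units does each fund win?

Merging the schedules and taking the best 4: 89 (Arden-1), 88 (Vantage-1), 84 (Arden-2), 83 (Vantage-2)
Next rejected bid: $79 (not a price — pay-as-bid).
Allocation: Arden 2, Vantage 2.

Arden 2, Vantage 2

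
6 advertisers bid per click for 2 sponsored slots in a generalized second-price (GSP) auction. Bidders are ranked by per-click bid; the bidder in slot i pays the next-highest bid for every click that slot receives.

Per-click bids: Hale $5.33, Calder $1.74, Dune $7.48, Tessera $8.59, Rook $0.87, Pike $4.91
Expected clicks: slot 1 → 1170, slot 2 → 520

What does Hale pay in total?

Hale pays $0.00

Per-click bids in order: $8.59 (Tessera) > $7.48 (Dune) > $5.33 (Hale) > …
Hale ranks below slot 2 → no slot, pays nothing.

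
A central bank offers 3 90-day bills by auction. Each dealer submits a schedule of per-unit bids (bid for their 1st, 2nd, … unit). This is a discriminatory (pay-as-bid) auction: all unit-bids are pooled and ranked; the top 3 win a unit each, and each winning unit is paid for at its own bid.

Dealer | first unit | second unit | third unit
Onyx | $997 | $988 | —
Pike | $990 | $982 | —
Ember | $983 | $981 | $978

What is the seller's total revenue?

Merging the schedules and taking the best 3: 997 (Onyx-1), 990 (Pike-1), 988 (Onyx-2)
Next rejected bid: $983 (not a price — pay-as-bid).
Each winning unit pays its own bid.
Revenue = 997 + 990 + 988 = $2,975.

Total revenue: $2,975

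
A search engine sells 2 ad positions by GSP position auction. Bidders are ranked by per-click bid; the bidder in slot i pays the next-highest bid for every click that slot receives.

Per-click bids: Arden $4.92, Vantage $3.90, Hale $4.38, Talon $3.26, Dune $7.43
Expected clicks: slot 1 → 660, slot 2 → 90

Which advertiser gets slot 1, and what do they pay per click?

Dune; $4.92 per click

Sorting advertisers: $7.43 (Dune) > $4.92 (Arden) > $4.38 (Hale) > …
Slot 1 goes to the first-ranked bidder, Dune, who pays the next bid down: $4.92/click.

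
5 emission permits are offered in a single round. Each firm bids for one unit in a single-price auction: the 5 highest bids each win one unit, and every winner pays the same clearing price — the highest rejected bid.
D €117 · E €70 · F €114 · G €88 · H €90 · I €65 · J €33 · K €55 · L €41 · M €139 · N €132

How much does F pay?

F pays €88

Sorting: 139 (M), 132 (N), 117 (D), 114 (F), 90 (H), 88 (G), 70 (E), …
Top 5: M, N, D, F, H.
Clearing price = highest rejected bid = €88.
F wins → pays €88.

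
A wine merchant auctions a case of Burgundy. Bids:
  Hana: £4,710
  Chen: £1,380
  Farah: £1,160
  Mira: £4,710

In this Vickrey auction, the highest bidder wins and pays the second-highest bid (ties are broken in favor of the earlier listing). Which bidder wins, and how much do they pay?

Hana pays £4,710

Vickrey auction: the highest bidder wins and pays the second-highest bid.
Bids in order: 4,710 (Hana) > 4,710 (Mira) > 1,380 (Chen) > 1,160 (Farah)
Tie at £4,710 → Hana wins by tie-break.
Second-price: Hana pays Mira's bid of £4,710.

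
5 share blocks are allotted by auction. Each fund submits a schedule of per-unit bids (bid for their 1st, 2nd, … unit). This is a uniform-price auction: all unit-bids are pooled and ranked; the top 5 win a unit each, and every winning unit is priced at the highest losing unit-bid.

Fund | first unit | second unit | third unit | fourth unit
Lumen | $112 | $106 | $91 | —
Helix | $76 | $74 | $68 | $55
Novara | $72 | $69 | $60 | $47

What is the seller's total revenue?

All unit-bids, highest first — top 5: 112 (Lumen-1), 106 (Lumen-2), 91 (Lumen-3), 76 (Helix-1), 74 (Helix-2)
Highest rejected unit-bid = $72.
Allocation: Helix 2, Lumen 3. Every unit priced at $72.
Revenue = 5 × 72 = $360.

Total revenue: $360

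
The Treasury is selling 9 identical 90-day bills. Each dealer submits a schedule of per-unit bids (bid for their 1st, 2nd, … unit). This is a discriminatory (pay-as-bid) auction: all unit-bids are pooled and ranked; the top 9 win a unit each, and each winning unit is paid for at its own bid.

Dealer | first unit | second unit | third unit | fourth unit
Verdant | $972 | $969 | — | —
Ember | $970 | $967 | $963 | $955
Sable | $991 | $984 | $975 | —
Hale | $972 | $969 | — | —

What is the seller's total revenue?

Total revenue: $8,769

All unit-bids, highest first — top 9: 991 (Sable-1), 984 (Sable-2), 975 (Sable-3), 972 (Verdant-1), 972 (Hale-1), 970 (Ember-1), 969 (Verdant-2), 969 (Hale-2), 967 (Ember-2)
Next rejected bid: $963 (not a price — pay-as-bid).
Each winning unit pays its own bid.
Revenue = 991 + 984 + 975 + 972 + 972 + 970 + 969 + 969 + 967 = $8,769.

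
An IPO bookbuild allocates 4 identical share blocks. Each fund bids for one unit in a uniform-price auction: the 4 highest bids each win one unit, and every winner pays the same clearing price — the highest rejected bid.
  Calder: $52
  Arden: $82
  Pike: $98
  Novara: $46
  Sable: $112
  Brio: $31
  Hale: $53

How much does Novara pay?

Ordering the bids: 112 (Sable), 98 (Pike), 82 (Arden), 53 (Hale), 52 (Calder), 46 (Novara), …
Winners (4 units): Sable, Pike, Arden, Hale.
Highest unsuccessful bid: $52 → clearing price.
Novara does not win → pays $0.

Novara pays $0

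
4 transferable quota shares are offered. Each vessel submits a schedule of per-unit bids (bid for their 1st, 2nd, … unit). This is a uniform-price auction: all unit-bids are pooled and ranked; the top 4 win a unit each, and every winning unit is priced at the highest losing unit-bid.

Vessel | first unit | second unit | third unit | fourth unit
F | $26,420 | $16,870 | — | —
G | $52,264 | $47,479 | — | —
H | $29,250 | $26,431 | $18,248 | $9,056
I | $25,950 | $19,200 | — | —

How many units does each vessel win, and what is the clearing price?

G 2, H 2; clearing price $26,420

All unit-bids, highest first — top 4: 52,264 (G-1), 47,479 (G-2), 29,250 (H-1), 26,431 (H-2)
The (k+1)-th unit-bid is $26,420.
Allocation: G 2, H 2.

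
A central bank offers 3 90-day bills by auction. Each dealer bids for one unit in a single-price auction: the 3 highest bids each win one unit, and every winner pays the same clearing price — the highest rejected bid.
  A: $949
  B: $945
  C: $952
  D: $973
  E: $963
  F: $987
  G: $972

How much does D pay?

Sorting: 987 (F), 973 (D), 972 (G), 963 (E), 952 (C), …
Winners (3 units): F, D, G.
First losing bid is E's $963, which sets the uniform price.
D wins → pays $963.

D pays $963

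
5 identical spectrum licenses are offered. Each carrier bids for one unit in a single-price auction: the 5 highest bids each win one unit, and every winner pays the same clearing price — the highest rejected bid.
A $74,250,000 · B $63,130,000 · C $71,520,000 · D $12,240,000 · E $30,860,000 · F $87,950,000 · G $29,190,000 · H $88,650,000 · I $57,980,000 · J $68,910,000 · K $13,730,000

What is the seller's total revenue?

Ordering the bids: 88,650,000 (H), 87,950,000 (F), 74,250,000 (A), 71,520,000 (C), 68,910,000 (J), 63,130,000 (B), 57,980,000 (I), …
The 5 highest are H, F, A, C, J.
Highest unsuccessful bid: $63,130,000 → clearing price.
Total revenue = 5 × $63,130,000 = $315,650,000.

Total revenue: $315,650,000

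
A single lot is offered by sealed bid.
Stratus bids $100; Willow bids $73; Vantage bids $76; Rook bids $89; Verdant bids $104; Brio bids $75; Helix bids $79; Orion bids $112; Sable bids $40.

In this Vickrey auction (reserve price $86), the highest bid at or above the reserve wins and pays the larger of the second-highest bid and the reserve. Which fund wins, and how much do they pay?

Bids in order: 112 (Orion) > 104 (Verdant) > 100 (Stratus) > 89 (Rook) > 79 (Helix) > 76 (Vantage) > …
Orion has the top bid at or above the reserve ($112).
max(second-highest $104, reserve $86) = $104; the reserve does not bind.

Orion pays $104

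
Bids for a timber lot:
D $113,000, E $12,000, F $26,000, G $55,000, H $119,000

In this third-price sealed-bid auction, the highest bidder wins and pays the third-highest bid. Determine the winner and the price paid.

Sorting bids: 119,000 (H) > 113,000 (D) > 55,000 (G) > 26,000 (F) > 12,000 (E)
H wins; payment is bid #3 in the ranking = $55,000.

H pays $55,000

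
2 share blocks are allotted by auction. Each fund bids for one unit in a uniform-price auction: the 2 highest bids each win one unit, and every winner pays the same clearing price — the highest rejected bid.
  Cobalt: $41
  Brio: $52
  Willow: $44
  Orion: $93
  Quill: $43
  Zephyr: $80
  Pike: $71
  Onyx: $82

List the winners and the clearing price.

Sorting: 93 (Orion), 82 (Onyx), 80 (Zephyr), 71 (Pike), …
Winners (2 units): Orion, Onyx.
Highest unsuccessful bid: $80 → clearing price.

Orion, Onyx; each pays $80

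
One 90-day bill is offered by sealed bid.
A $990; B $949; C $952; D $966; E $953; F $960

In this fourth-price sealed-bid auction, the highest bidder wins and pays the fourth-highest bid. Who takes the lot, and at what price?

A pays $953

Bids ranked: 990 (A) > 966 (D) > 960 (F) > 953 (E) > 952 (C) > 949 (B)
A is highest; pays the fourth-highest bid, $953.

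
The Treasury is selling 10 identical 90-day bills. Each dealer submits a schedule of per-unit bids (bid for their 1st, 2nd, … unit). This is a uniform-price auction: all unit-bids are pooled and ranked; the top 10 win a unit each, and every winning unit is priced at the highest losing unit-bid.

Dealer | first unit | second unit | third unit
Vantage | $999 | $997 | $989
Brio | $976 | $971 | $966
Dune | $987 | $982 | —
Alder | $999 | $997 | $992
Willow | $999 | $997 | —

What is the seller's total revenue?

Merging the schedules and taking the best 10: 999 (Vantage-1), 999 (Alder-1), 999 (Willow-1), 997 (Vantage-2), 997 (Alder-2), 997 (Willow-2), 992 (Alder-3), 989 (Vantage-3), 987 (Dune-1), 982 (Dune-2)
Highest rejected unit-bid = $976.
Allocation: Alder 3, Dune 2, Vantage 3, Willow 2. Every unit priced at $976.
Revenue = 10 × 976 = $9,760.

Total revenue: $9,760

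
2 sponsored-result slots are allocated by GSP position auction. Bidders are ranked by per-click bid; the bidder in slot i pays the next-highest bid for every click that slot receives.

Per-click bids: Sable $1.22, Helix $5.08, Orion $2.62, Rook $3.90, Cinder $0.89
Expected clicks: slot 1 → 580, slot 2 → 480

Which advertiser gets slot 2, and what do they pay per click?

Per-click bids in order: $5.08 (Helix) > $3.90 (Rook) > $2.62 (Orion) > …
Slot 2 goes to the second-ranked bidder, Rook, who pays the next bid down: $2.62/click.

Rook; $2.62 per click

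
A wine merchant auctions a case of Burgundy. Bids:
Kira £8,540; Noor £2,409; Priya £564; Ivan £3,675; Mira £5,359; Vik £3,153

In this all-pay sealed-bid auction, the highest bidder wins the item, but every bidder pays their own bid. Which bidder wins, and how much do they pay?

Bids in order: 8,540 (Kira) > 5,359 (Mira) > 3,675 (Ivan) > 3,153 (Vik) > 2,409 (Noor) > 564 (Priya)
Kira wins with the top bid; all bids are sunk regardless.

Kira pays £8,540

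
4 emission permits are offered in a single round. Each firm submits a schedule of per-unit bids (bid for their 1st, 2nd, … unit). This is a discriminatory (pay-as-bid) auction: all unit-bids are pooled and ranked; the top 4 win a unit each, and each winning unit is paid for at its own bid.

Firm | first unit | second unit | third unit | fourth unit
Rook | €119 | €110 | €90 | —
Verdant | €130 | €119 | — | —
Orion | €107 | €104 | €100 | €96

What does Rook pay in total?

Rook pays €229

All unit-bids, highest first — top 4: 130 (Verdant-1), 119 (Rook-1), 119 (Verdant-2), 110 (Rook-2)
Next rejected bid: €107 (not a price — pay-as-bid).
Rook's winning unit-bids: 119 + 110 = €229.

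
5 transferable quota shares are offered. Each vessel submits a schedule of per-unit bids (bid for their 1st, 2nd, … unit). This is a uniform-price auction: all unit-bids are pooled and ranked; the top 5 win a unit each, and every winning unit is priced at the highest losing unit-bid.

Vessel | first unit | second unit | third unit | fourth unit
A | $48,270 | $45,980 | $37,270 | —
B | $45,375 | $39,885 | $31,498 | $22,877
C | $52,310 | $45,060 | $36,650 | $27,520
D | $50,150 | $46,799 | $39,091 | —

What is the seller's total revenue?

Merging the schedules and taking the best 5: 52,310 (C-1), 50,150 (D-1), 48,270 (A-1), 46,799 (D-2), 45,980 (A-2)
Highest rejected unit-bid = $45,375.
Allocation: A 2, C 1, D 2. Every unit priced at $45,375.
Revenue = 5 × 45,375 = $226,875.

Total revenue: $226,875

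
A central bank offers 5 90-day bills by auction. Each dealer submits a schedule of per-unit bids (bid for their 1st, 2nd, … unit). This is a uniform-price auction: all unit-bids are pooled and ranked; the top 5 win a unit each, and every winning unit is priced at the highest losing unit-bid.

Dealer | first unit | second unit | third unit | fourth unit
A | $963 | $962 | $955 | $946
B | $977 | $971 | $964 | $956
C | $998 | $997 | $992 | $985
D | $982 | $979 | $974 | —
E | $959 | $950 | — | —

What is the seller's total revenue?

All unit-bids, highest first — top 5: 998 (C-1), 997 (C-2), 992 (C-3), 985 (C-4), 982 (D-1)
The (k+1)-th unit-bid is $979.
Allocation: C 4, D 1. Every unit priced at $979.
Revenue = 5 × 979 = $4,895.

Total revenue: $4,895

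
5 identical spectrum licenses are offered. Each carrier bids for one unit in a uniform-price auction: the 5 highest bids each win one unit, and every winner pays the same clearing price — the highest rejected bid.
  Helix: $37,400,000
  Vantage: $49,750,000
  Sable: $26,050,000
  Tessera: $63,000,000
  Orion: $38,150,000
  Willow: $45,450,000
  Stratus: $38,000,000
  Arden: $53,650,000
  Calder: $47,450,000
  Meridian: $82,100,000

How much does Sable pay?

Ordering the bids: 82,100,000 (Meridian), 63,000,000 (Tessera), 53,650,000 (Arden), 49,750,000 (Vantage), 47,450,000 (Calder), 45,450,000 (Willow), 38,150,000 (Orion), …
Top 5: Meridian, Tessera, Arden, Vantage, Calder.
First losing bid is Willow's $45,450,000, which sets the uniform price.
Sable does not win → pays $0.

Sable pays $0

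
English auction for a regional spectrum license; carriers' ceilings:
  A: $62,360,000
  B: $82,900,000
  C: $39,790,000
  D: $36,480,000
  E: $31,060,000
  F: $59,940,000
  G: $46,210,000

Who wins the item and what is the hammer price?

B wins at $62,360,000

Rule: the price rises until one bidder remains; the winner pays the price at which the last rival dropped out.
Limits ranked: 82,900,000 (B) > 62,360,000 (A) > 59,940,000 (F) > 46,210,000 (G) > 39,790,000 (C) > 36,480,000 (D) > …
A is the last rival to drop out, at $62,360,000; B remains and wins at that price.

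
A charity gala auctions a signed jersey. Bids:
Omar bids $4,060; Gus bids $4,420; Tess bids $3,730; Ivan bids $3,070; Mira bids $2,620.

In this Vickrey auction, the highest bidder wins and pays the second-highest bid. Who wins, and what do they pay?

Rule: the highest bidder wins and pays the second-highest bid.
Sorting bids: 4,420 (Gus) > 4,060 (Omar) > 3,730 (Tess) > 3,070 (Ivan) > 2,620 (Mira)
Second-price: Gus pays Omar's bid of $4,060.

Gus pays $4,060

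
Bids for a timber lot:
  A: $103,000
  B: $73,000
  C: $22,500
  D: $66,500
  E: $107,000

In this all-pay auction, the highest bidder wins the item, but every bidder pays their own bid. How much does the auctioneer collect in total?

Bids in order: 107,000 (E) > 103,000 (A) > 73,000 (B) > 66,500 (D) > 22,500 (C)
E wins with the top bid; all bids are sunk regardless.
Every bidder forfeits their bid regardless of winning.
Revenue = 103,000 + 73,000 + 22,500 + 66,500 + 107,000 = $372,000.

Total revenue: $372,000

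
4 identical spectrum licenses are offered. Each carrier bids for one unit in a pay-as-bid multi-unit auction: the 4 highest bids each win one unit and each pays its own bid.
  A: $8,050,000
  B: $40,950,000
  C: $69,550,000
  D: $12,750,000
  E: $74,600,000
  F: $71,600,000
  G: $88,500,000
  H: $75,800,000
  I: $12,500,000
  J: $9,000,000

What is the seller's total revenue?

Sorting: 88,500,000 (G), 75,800,000 (H), 74,600,000 (E), 71,600,000 (F), 69,550,000 (C), 40,950,000 (B), …
The 4 highest are G, H, E, F.
Total revenue = 88,500,000 + 75,800,000 + 74,600,000 + 71,600,000 = $310,500,000.

Total revenue: $310,500,000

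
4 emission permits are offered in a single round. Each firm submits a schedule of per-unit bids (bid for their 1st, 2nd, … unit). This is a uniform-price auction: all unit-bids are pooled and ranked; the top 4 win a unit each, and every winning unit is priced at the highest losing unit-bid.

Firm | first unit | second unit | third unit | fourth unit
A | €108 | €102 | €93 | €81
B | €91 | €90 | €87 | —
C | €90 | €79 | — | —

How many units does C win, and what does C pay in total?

C: 0 units, pays €0

All unit-bids, highest first — top 4: 108 (A-1), 102 (A-2), 93 (A-3), 91 (B-1)
Highest rejected unit-bid = €90.
C wins 0 unit(s) at €90 each.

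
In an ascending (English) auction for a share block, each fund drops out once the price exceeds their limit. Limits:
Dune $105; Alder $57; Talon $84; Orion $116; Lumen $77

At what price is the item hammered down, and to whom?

Limits ranked: 116 (Orion) > 105 (Dune) > 84 (Talon) > 77 (Lumen) > 57 (Alder)
Once the price passes $105, only Orion is left; the hammer falls at Dune's limit of $105.

Orion wins at $105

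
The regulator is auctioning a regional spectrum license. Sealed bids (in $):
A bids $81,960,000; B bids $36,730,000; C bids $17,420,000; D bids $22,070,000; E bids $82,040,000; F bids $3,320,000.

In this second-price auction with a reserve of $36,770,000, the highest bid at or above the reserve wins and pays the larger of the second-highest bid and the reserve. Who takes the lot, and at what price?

E pays $81,960,000

Sorting bids: 82,040,000 (E) > 81,960,000 (A) > 36,730,000 (B) > 22,070,000 (D) > 17,420,000 (C) > 3,320,000 (F)
E has the top bid at or above the reserve ($82,040,000).
Second-highest bid $81,960,000 exceeds the reserve $36,770,000 → payment $81,960,000.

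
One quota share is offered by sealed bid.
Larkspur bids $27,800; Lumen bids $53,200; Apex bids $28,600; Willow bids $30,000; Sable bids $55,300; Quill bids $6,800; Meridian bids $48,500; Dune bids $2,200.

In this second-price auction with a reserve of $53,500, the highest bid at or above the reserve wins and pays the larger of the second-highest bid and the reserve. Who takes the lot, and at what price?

Sable pays $53,500

Rule: the highest bid at or above the reserve wins and pays the larger of the second-highest bid and the reserve.
Sorting bids: 55,300 (Sable) > 53,200 (Lumen) > 48,500 (Meridian) > 30,000 (Willow) > 28,600 (Apex) > 27,800 (Larkspur) > …
Highest eligible bid: Sable at $55,300.
max(second-highest $53,200, reserve $53,500) = $53,500.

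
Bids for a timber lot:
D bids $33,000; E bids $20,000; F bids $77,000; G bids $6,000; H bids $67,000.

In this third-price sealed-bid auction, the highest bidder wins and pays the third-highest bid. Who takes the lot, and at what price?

Third-price sealed-bid auction: the highest bidder wins and pays the third-highest bid.
Sorting bids: 77,000 (F) > 67,000 (H) > 33,000 (D) > 20,000 (E) > 6,000 (G)
F wins; payment is bid #3 in the ranking = $33,000.

F pays $33,000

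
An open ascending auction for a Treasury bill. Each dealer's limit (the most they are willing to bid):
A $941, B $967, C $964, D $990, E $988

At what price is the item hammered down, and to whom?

Sorting limits: 990 (D) > 988 (E) > 967 (B) > 964 (C) > 941 (A)
E is the last rival to drop out, at $988; D remains and wins at that price.

D wins at $988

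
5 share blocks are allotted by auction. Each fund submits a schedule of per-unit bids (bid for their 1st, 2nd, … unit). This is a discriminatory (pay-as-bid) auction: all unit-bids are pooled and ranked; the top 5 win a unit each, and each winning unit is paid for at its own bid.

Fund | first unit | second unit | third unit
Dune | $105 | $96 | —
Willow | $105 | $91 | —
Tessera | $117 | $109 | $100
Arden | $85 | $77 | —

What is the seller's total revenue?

Total revenue: $536

All unit-bids, highest first — top 5: 117 (Tessera-1), 109 (Tessera-2), 105 (Dune-1), 105 (Willow-1), 100 (Tessera-3)
Next rejected bid: $96 (not a price — pay-as-bid).
Each winning unit pays its own bid.
Revenue = 117 + 109 + 105 + 105 + 100 = $536.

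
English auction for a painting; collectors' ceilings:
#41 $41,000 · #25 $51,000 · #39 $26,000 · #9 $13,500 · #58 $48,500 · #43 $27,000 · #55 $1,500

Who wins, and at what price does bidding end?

#25 wins at $48,500

Rule: the price rises until one bidder remains; the winner pays the price at which the last rival dropped out.
Limits ranked: 51,000 (#25) > 48,500 (#58) > 41,000 (#41) > 27,000 (#43) > 26,000 (#39) > 13,500 (#9) > …
#58 is the last rival to drop out, at $48,500; #25 remains and wins at that price.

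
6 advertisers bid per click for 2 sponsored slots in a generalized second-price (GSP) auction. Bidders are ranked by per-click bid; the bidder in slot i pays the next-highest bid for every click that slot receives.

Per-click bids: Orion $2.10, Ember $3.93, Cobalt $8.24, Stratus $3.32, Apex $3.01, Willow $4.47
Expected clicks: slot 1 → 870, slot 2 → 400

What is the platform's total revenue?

Per-click bids in order: $8.24 (Cobalt) > $4.47 (Willow) > $3.93 (Ember) > …
Slot 1: Cobalt pays $4.47 × 870 = $3888.90
Slot 2: Willow pays $3.93 × 400 = $1572.00
Total = $5460.90

Total revenue: $5460.90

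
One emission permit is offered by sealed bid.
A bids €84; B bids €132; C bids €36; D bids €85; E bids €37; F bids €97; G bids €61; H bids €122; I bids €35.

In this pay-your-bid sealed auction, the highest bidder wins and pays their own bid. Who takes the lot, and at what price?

Bids ranked: 132 (B) > 122 (H) > 97 (F) > 85 (D) > 84 (A) > 61 (G) > …
First-price: B pays what they bid, €132.

B pays €132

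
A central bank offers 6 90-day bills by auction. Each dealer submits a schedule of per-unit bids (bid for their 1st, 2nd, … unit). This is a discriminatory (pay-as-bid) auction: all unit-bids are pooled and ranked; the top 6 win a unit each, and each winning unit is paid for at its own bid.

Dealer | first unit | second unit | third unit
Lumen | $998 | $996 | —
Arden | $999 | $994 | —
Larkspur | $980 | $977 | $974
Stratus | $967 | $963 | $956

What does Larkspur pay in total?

Larkspur pays $1,957

Pooled unit-bids ranked (top 6): 999 (Arden-1), 998 (Lumen-1), 996 (Lumen-2), 994 (Arden-2), 980 (Larkspur-1), 977 (Larkspur-2)
Next rejected bid: $974 (not a price — pay-as-bid).
Larkspur's winning unit-bids: 980 + 977 = $1,957.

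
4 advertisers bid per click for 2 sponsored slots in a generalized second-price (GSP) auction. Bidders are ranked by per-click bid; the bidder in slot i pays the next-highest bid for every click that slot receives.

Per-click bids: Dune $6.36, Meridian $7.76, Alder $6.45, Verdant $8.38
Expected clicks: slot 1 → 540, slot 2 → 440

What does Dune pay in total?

Ranked by bid: $8.38 (Verdant) > $7.76 (Meridian) > $6.45 (Alder) > …
Dune ranks below slot 2 → no slot, pays nothing.

Dune pays $0.00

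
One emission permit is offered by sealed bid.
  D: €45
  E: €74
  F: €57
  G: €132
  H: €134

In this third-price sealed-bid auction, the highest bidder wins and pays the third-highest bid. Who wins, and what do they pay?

Rule: the highest bidder wins and pays the third-highest bid.
Bids in order: 134 (H) > 132 (G) > 74 (E) > 57 (F) > 45 (D)
H wins; payment is bid #3 in the ranking = €74.

H pays €74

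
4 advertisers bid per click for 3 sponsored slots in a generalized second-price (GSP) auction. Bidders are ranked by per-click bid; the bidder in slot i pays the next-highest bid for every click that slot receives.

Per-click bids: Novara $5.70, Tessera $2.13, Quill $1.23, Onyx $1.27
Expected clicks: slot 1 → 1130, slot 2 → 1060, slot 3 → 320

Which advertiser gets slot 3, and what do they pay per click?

Onyx; $1.23 per click

Ranked by bid: $5.70 (Novara) > $2.13 (Tessera) > $1.27 (Onyx) > $1.23 (Quill)
Slot 3 goes to the third-ranked bidder, Onyx, who pays the next bid down: $1.23/click.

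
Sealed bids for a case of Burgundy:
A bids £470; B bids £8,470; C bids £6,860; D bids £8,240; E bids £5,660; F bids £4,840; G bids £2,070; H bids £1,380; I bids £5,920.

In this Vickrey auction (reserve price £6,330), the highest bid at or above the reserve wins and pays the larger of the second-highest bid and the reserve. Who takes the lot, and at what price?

Rule: the highest bid at or above the reserve wins and pays the larger of the second-highest bid and the reserve.
Bids in order: 8,470 (B) > 8,240 (D) > 6,860 (C) > 5,920 (I) > 5,660 (E) > 4,840 (F) > …
B has the top bid at or above the reserve (£8,470).
Second-highest bid £8,240 exceeds the reserve £6,330 → payment £8,240.

B pays £8,240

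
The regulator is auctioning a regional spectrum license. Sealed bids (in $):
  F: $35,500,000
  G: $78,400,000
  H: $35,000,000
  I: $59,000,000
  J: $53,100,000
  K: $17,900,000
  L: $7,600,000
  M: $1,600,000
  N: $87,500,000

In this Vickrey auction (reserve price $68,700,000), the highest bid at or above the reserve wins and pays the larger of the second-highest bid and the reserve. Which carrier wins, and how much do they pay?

Bids ranked: 87,500,000 (N) > 78,400,000 (G) > 59,000,000 (I) > 53,100,000 (J) > 35,500,000 (F) > 35,000,000 (H) > …
Highest eligible bid: N at $87,500,000.
Second-highest bid $78,400,000 exceeds the reserve $68,700,000 → payment $78,400,000.

N pays $78,400,000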